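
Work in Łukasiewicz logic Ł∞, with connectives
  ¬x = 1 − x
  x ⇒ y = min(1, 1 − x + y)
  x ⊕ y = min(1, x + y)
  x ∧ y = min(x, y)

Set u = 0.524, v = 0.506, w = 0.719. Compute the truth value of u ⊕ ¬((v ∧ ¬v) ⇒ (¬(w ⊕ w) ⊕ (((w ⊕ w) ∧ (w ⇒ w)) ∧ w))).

¬v = 1 − 0.506 = 0.494
v ∧ ¬v = min(0.506, 0.494) = 0.494
w ⊕ w = min(1, 0.719 + 0.719) = min(1, 1.438) = 1.000
¬(w ⊕ w) = 1 − 1.000 = 0.000
w ⇒ w = min(1, 1 − 0.719 + 0.719) = min(1, 1.000) = 1.000
(w ⊕ w) ∧ (w ⇒ w) = min(1.000, 1.000) = 1.000
((w ⊕ w) ∧ (w ⇒ w)) ∧ w = min(1.000, 0.719) = 0.719
¬(w ⊕ w) ⊕ (((w ⊕ w) ∧ (w ⇒ w)) ∧ w) = min(1, 0.000 + 0.719) = min(1, 0.719) = 0.719
(v ∧ ¬v) ⇒ (¬(w ⊕ w) ⊕ (((w ⊕ w) ∧ (w ⇒ w)) ∧ w)) = min(1, 1 − 0.494 + 0.719) = min(1, 1.225) = 1.000
¬((v ∧ ¬v) ⇒ (¬(w ⊕ w) ⊕ (((w ⊕ w) ∧ (w ⇒ w)) ∧ w))) = 1 − 1.000 = 0.000
u ⊕ ¬((v ∧ ¬v) ⇒ (¬(w ⊕ w) ⊕ (((w ⊕ w) ∧ (w ⇒ w)) ∧ w))) = min(1, 0.524 + 0.000) = min(1, 0.524) = 0.524

0.524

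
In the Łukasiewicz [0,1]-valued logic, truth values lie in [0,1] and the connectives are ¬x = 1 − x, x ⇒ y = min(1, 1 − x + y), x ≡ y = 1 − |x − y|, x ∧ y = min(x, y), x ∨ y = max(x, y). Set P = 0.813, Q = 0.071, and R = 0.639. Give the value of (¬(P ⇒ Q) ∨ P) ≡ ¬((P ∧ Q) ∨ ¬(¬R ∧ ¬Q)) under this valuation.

P ⇒ Q = min(1, 1 − 0.813 + 0.071) = min(1, 0.258) = 0.258
¬(P ⇒ Q) = 1 − 0.258 = 0.742
¬(P ⇒ Q) ∨ P = max(0.742, 0.813) = 0.813
P ∧ Q = min(0.813, 0.071) = 0.071
¬R = 1 − 0.639 = 0.361
¬Q = 1 − 0.071 = 0.929
¬R ∧ ¬Q = min(0.361, 0.929) = 0.361
¬(¬R ∧ ¬Q) = 1 − 0.361 = 0.639
(P ∧ Q) ∨ ¬(¬R ∧ ¬Q) = max(0.071, 0.639) = 0.639
¬((P ∧ Q) ∨ ¬(¬R ∧ ¬Q)) = 1 − 0.639 = 0.361
(¬(P ⇒ Q) ∨ P) ≡ ¬((P ∧ Q) ∨ ¬(¬R ∧ ¬Q)) = 1 − |0.813 − 0.361| = 1 − 0.452 = 0.548

0.548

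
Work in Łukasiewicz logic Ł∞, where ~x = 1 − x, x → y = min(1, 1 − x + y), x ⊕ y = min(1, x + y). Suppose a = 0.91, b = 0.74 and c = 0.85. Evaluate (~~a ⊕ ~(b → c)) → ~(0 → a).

~a = 1 − 0.91 = 0.09
~~a = 1 − 0.09 = 0.91
b → c = min(1, 1 − 0.74 + 0.85) = min(1, 1.11) = 1.00
~(b → c) = 1 − 1.00 = 0.00
~~a ⊕ ~(b → c) = min(1, 0.91 + 0.00) = min(1, 0.91) = 0.91
0 → a = min(1, 1 − 0.00 + 0.91) = min(1, 1.91) = 1.00
~(0 → a) = 1 − 1.00 = 0.00
(~~a ⊕ ~(b → c)) → ~(0 → a) = min(1, 1 − 0.91 + 0.00) = min(1, 0.09) = 0.09

0.09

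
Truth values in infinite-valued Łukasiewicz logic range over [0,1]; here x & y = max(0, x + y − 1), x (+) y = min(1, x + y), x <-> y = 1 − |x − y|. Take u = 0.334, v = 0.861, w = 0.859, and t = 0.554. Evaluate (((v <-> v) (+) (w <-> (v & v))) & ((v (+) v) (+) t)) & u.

v <-> v = 1 − |0.861 − 0.861| = 1 − 0.000 = 1.000
v & v = max(0, 0.861 + 0.861 − 1) = max(0, 0.722) = 0.722
w <-> (v & v) = 1 − |0.859 − 0.722| = 1 − 0.137 = 0.863
(v <-> v) (+) (w <-> (v & v)) = min(1, 1.000 + 0.863) = min(1, 1.863) = 1.000
v (+) v = min(1, 0.861 + 0.861) = min(1, 1.722) = 1.000
(v (+) v) (+) t = min(1, 1.000 + 0.554) = min(1, 1.554) = 1.000
((v <-> v) (+) (w <-> (v & v))) & ((v (+) v) (+) t) = max(0, 1.000 + 1.000 − 1) = max(0, 1.000) = 1.000
(((v <-> v) (+) (w <-> (v & v))) & ((v (+) v) (+) t)) & u = max(0, 1.000 + 0.334 − 1) = max(0, 0.334) = 0.334

0.334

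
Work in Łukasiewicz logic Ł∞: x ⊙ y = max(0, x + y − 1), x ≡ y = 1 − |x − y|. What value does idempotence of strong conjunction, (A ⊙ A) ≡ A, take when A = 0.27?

0.73

A ⊙ A = max(0, 0.27 + 0.27 − 1) = max(0, -0.46) = 0.00
(A ⊙ A) ≡ A = 1 − |0.00 − 0.27| = 1 − 0.27 = 0.73
(The value 0.73 < 1 shows this instance is not satisfied; fails in Ł∞ since a ⊗ a = max(0, 2a−1) ≠ a in general.)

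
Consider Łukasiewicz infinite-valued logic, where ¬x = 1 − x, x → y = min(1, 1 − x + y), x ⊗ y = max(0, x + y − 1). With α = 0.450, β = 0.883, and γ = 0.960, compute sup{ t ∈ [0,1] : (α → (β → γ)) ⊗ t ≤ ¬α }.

β → γ = min(1, 1 − 0.883 + 0.960) = min(1, 1.077) = 1.000
α → (β → γ) = min(1, 1 − 0.450 + 1.000) = min(1, 1.550) = 1.000
So the left factor is α → (β → γ) = 1.000.
¬α = 1 − 0.450 = 0.550
So the right-hand bound is ¬α = 0.550.
The residuum of the Łukasiewicz t-norm gives the supremum: min(1, 1 − 1.000 + 0.550).
1 − 1.000 + 0.550 = 0.550, so t = min(1, 0.550) = 0.550.
Check: 1.000 ⊗ 0.550 = max(0, 0.550) = 0.550 ≤ 0.550.

0.550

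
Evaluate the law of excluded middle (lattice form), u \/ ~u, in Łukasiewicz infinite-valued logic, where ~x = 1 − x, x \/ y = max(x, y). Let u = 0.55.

~u = 1 − 0.55 = 0.45
u \/ ~u = max(0.55, 0.45) = 0.55
(The value 0.55 < 1 shows this instance is not satisfied; not a Ł∞-tautology — its value is max(a, 1−a).)

0.55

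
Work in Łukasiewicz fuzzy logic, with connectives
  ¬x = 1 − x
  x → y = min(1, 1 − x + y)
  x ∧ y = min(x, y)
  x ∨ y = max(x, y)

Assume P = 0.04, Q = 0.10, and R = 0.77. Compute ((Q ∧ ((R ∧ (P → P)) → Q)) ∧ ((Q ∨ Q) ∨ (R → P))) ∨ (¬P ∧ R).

P → P = min(1, 1 − 0.04 + 0.04) = min(1, 1.00) = 1.00
R ∧ (P → P) = min(0.77, 1.00) = 0.77
(R ∧ (P → P)) → Q = min(1, 1 − 0.77 + 0.10) = min(1, 0.33) = 0.33
Q ∧ ((R ∧ (P → P)) → Q) = min(0.10, 0.33) = 0.10
Q ∨ Q = max(0.10, 0.10) = 0.10
R → P = min(1, 1 − 0.77 + 0.04) = min(1, 0.27) = 0.27
(Q ∨ Q) ∨ (R → P) = max(0.10, 0.27) = 0.27
(Q ∧ ((R ∧ (P → P)) → Q)) ∧ ((Q ∨ Q) ∨ (R → P)) = min(0.10, 0.27) = 0.10
¬P = 1 − 0.04 = 0.96
¬P ∧ R = min(0.96, 0.77) = 0.77
((Q ∧ ((R ∧ (P → P)) → Q)) ∧ ((Q ∨ Q) ∨ (R → P))) ∨ (¬P ∧ R) = max(0.10, 0.77) = 0.77

0.77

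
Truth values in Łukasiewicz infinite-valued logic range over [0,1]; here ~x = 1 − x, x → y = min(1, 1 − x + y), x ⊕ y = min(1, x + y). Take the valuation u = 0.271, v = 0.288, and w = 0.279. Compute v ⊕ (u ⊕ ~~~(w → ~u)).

~u = 1 − 0.271 = 0.729
w → ~u = min(1, 1 − 0.279 + 0.729) = min(1, 1.450) = 1.000
~(w → ~u) = 1 − 1.000 = 0.000
~~(w → ~u) = 1 − 0.000 = 1.000
~~~(w → ~u) = 1 − 1.000 = 0.000
u ⊕ ~~~(w → ~u) = min(1, 0.271 + 0.000) = min(1, 0.271) = 0.271
v ⊕ (u ⊕ ~~~(w → ~u)) = min(1, 0.288 + 0.271) = min(1, 0.559) = 0.559

0.559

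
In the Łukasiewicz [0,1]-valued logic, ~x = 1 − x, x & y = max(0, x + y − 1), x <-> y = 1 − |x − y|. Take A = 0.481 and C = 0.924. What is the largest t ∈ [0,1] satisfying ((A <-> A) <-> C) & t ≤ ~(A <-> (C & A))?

0.152

A <-> A = 1 − |0.481 − 0.481| = 1 − 0.000 = 1.000
(A <-> A) <-> C = 1 − |1.000 − 0.924| = 1 − 0.076 = 0.924
So the left factor is (A <-> A) <-> C = 0.924.
C & A = max(0, 0.924 + 0.481 − 1) = max(0, 0.405) = 0.405
A <-> (C & A) = 1 − |0.481 − 0.405| = 1 − 0.076 = 0.924
~(A <-> (C & A)) = 1 − 0.924 = 0.076
So the right-hand bound is ~(A <-> (C & A)) = 0.076.
The residuum of the Łukasiewicz t-norm gives the supremum: min(1, 1 − 0.924 + 0.076).
1 − 0.924 + 0.076 = 0.152, so t = min(1, 0.152) = 0.152.
Check: 0.924 & 0.152 = max(0, 0.076) = 0.076 ≤ 0.076.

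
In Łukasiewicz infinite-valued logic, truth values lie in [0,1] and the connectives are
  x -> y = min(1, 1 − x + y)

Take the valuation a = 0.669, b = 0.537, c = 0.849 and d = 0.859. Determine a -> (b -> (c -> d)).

1.000

c -> d = min(1, 1 − 0.849 + 0.859) = min(1, 1.010) = 1.000
b -> (c -> d) = min(1, 1 − 0.537 + 1.000) = min(1, 1.463) = 1.000
a -> (b -> (c -> d)) = min(1, 1 − 0.669 + 1.000) = min(1, 1.331) = 1.000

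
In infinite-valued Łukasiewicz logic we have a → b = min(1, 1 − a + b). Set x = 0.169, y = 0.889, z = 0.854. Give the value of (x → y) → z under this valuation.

0.854

x → y = min(1, 1 − 0.169 + 0.889) = min(1, 1.720) = 1.000
(x → y) → z = min(1, 1 − 1.000 + 0.854) = min(1, 0.854) = 0.854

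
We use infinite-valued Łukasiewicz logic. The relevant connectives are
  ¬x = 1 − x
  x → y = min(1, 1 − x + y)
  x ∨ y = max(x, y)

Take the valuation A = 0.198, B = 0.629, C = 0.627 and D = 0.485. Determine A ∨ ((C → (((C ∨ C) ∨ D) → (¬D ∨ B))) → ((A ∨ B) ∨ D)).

0.629

C ∨ C = max(0.627, 0.627) = 0.627
(C ∨ C) ∨ D = max(0.627, 0.485) = 0.627
¬D = 1 − 0.485 = 0.515
¬D ∨ B = max(0.515, 0.629) = 0.629
((C ∨ C) ∨ D) → (¬D ∨ B) = min(1, 1 − 0.627 + 0.629) = min(1, 1.002) = 1.000
C → (((C ∨ C) ∨ D) → (¬D ∨ B)) = min(1, 1 − 0.627 + 1.000) = min(1, 1.373) = 1.000
A ∨ B = max(0.198, 0.629) = 0.629
(A ∨ B) ∨ D = max(0.629, 0.485) = 0.629
(C → (((C ∨ C) ∨ D) → (¬D ∨ B))) → ((A ∨ B) ∨ D) = min(1, 1 − 1.000 + 0.629) = min(1, 0.629) = 0.629
A ∨ ((C → (((C ∨ C) ∨ D) → (¬D ∨ B))) → ((A ∨ B) ∨ D)) = max(0.198, 0.629) = 0.629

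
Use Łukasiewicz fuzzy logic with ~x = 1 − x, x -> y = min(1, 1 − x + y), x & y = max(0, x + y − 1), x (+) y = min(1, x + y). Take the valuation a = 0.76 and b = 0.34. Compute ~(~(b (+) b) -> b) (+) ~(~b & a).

b (+) b = min(1, 0.34 + 0.34) = min(1, 0.68) = 0.68
~(b (+) b) = 1 − 0.68 = 0.32
~(b (+) b) -> b = min(1, 1 − 0.32 + 0.34) = min(1, 1.02) = 1.00
~(~(b (+) b) -> b) = 1 − 1.00 = 0.00
~b = 1 − 0.34 = 0.66
~b & a = max(0, 0.66 + 0.76 − 1) = max(0, 0.42) = 0.42
~(~b & a) = 1 − 0.42 = 0.58
~(~(b (+) b) -> b) (+) ~(~b & a) = min(1, 0.00 + 0.58) = min(1, 0.58) = 0.58

0.58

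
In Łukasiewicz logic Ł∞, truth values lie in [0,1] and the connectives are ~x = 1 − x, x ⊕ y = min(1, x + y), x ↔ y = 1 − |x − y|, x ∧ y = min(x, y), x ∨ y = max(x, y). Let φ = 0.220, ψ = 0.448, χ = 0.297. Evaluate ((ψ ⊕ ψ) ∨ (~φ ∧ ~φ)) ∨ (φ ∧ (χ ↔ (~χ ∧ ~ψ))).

0.896

ψ ⊕ ψ = min(1, 0.448 + 0.448) = min(1, 0.896) = 0.896
~φ = 1 − 0.220 = 0.780
~φ ∧ ~φ = min(0.780, 0.780) = 0.780
(ψ ⊕ ψ) ∨ (~φ ∧ ~φ) = max(0.896, 0.780) = 0.896
~χ = 1 − 0.297 = 0.703
~ψ = 1 − 0.448 = 0.552
~χ ∧ ~ψ = min(0.703, 0.552) = 0.552
χ ↔ (~χ ∧ ~ψ) = 1 − |0.297 − 0.552| = 1 − 0.255 = 0.745
φ ∧ (χ ↔ (~χ ∧ ~ψ)) = min(0.220, 0.745) = 0.220
((ψ ⊕ ψ) ∨ (~φ ∧ ~φ)) ∨ (φ ∧ (χ ↔ (~χ ∧ ~ψ))) = max(0.896, 0.220) = 0.896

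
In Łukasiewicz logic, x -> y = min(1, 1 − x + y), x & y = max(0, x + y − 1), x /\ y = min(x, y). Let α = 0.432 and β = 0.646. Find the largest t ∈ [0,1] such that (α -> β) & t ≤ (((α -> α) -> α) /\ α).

α -> β = min(1, 1 − 0.432 + 0.646) = min(1, 1.214) = 1.000
So the left factor is α -> β = 1.000.
α -> α = min(1, 1 − 0.432 + 0.432) = min(1, 1.000) = 1.000
(α -> α) -> α = min(1, 1 − 1.000 + 0.432) = min(1, 0.432) = 0.432
((α -> α) -> α) /\ α = min(0.432, 0.432) = 0.432
So the right-hand bound is ((α -> α) -> α) /\ α = 0.432.
The residuum of the Łukasiewicz t-norm gives the supremum: min(1, 1 − 1.000 + 0.432).
1 − 1.000 + 0.432 = 0.432, so t = min(1, 0.432) = 0.432.
Check: 1.000 & 0.432 = max(0, 0.432) = 0.432 ≤ 0.432.

0.432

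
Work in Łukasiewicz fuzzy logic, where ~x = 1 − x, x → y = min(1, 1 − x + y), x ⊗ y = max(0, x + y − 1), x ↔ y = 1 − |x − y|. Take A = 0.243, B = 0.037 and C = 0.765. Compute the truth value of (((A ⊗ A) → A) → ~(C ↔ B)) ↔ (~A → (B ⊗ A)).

A ⊗ A = max(0, 0.243 + 0.243 − 1) = max(0, -0.514) = 0.000
(A ⊗ A) → A = min(1, 1 − 0.000 + 0.243) = min(1, 1.243) = 1.000
C ↔ B = 1 − |0.765 − 0.037| = 1 − 0.728 = 0.272
~(C ↔ B) = 1 − 0.272 = 0.728
((A ⊗ A) → A) → ~(C ↔ B) = min(1, 1 − 1.000 + 0.728) = min(1, 0.728) = 0.728
~A = 1 − 0.243 = 0.757
B ⊗ A = max(0, 0.037 + 0.243 − 1) = max(0, -0.720) = 0.000
~A → (B ⊗ A) = min(1, 1 − 0.757 + 0.000) = min(1, 0.243) = 0.243
(((A ⊗ A) → A) → ~(C ↔ B)) ↔ (~A → (B ⊗ A)) = 1 − |0.728 − 0.243| = 1 − 0.485 = 0.515

0.515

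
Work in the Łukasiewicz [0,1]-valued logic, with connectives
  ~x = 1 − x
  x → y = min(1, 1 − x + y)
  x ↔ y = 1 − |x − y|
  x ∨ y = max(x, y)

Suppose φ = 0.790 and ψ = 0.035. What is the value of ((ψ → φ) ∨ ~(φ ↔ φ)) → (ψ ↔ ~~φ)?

ψ → φ = min(1, 1 − 0.035 + 0.790) = min(1, 1.755) = 1.000
φ ↔ φ = 1 − |0.790 − 0.790| = 1 − 0.000 = 1.000
~(φ ↔ φ) = 1 − 1.000 = 0.000
(ψ → φ) ∨ ~(φ ↔ φ) = max(1.000, 0.000) = 1.000
~φ = 1 − 0.790 = 0.210
~~φ = 1 − 0.210 = 0.790
ψ ↔ ~~φ = 1 − |0.035 − 0.790| = 1 − 0.755 = 0.245
((ψ → φ) ∨ ~(φ ↔ φ)) → (ψ ↔ ~~φ) = min(1, 1 − 1.000 + 0.245) = min(1, 0.245) = 0.245

0.245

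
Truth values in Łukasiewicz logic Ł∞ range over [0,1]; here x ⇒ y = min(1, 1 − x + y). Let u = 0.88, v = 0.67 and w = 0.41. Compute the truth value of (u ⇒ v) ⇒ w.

0.62

u ⇒ v = min(1, 1 − 0.88 + 0.67) = min(1, 0.79) = 0.79
(u ⇒ v) ⇒ w = min(1, 1 − 0.79 + 0.41) = min(1, 0.62) = 0.62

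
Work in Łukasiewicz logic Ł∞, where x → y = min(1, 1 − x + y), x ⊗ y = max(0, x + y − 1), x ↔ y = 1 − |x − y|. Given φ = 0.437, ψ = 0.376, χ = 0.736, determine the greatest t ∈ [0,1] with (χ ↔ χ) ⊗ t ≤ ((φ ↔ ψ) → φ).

χ ↔ χ = 1 − |0.736 − 0.736| = 1 − 0.000 = 1.000
So the left factor is χ ↔ χ = 1.000.
φ ↔ ψ = 1 − |0.437 − 0.376| = 1 − 0.061 = 0.939
(φ ↔ ψ) → φ = min(1, 1 − 0.939 + 0.437) = min(1, 0.498) = 0.498
So the right-hand bound is (φ ↔ ψ) → φ = 0.498.
The residuum of the Łukasiewicz t-norm gives the supremum: min(1, 1 − 1.000 + 0.498).
1 − 1.000 + 0.498 = 0.498, so t = min(1, 0.498) = 0.498.
Check: 1.000 ⊗ 0.498 = max(0, 0.498) = 0.498 ≤ 0.498.

0.498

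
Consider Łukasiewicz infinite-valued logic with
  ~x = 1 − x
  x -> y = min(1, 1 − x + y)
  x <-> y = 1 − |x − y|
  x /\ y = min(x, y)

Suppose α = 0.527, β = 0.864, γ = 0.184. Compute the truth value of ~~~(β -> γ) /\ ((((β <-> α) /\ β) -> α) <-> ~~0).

0.136

β -> γ = min(1, 1 − 0.864 + 0.184) = min(1, 0.320) = 0.320
~(β -> γ) = 1 − 0.320 = 0.680
~~(β -> γ) = 1 − 0.680 = 0.320
~~~(β -> γ) = 1 − 0.320 = 0.680
β <-> α = 1 − |0.864 − 0.527| = 1 − 0.337 = 0.663
(β <-> α) /\ β = min(0.663, 0.864) = 0.663
((β <-> α) /\ β) -> α = min(1, 1 − 0.663 + 0.527) = min(1, 0.864) = 0.864
~0 = 1 − 0.000 = 1.000
~~0 = 1 − 1.000 = 0.000
(((β <-> α) /\ β) -> α) <-> ~~0 = 1 − |0.864 − 0.000| = 1 − 0.864 = 0.136
~~~(β -> γ) /\ ((((β <-> α) /\ β) -> α) <-> ~~0) = min(0.680, 0.136) = 0.136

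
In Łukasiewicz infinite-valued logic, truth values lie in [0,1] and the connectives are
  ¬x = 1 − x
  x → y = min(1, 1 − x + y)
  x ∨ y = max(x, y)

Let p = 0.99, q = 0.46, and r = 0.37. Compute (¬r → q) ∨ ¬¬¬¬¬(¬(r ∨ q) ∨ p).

¬r = 1 − 0.37 = 0.63
¬r → q = min(1, 1 − 0.63 + 0.46) = min(1, 0.83) = 0.83
r ∨ q = max(0.37, 0.46) = 0.46
¬(r ∨ q) = 1 − 0.46 = 0.54
¬(r ∨ q) ∨ p = max(0.54, 0.99) = 0.99
¬(¬(r ∨ q) ∨ p) = 1 − 0.99 = 0.01
¬¬(¬(r ∨ q) ∨ p) = 1 − 0.01 = 0.99
¬¬¬(¬(r ∨ q) ∨ p) = 1 − 0.99 = 0.01
¬¬¬¬(¬(r ∨ q) ∨ p) = 1 − 0.01 = 0.99
¬¬¬¬¬(¬(r ∨ q) ∨ p) = 1 − 0.99 = 0.01
(¬r → q) ∨ ¬¬¬¬¬(¬(r ∨ q) ∨ p) = max(0.83, 0.01) = 0.83

0.83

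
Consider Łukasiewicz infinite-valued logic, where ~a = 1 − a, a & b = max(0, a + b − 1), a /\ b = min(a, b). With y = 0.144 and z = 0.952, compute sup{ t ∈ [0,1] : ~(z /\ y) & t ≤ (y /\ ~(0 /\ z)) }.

z /\ y = min(0.952, 0.144) = 0.144
~(z /\ y) = 1 − 0.144 = 0.856
So the left factor is ~(z /\ y) = 0.856.
0 /\ z = min(0.000, 0.952) = 0.000
~(0 /\ z) = 1 − 0.000 = 1.000
y /\ ~(0 /\ z) = min(0.144, 1.000) = 0.144
So the right-hand bound is y /\ ~(0 /\ z) = 0.144.
The residuum of the Łukasiewicz t-norm gives the supremum: min(1, 1 − 0.856 + 0.144).
1 − 0.856 + 0.144 = 0.288, so t = min(1, 0.288) = 0.288.
Check: 0.856 & 0.288 = max(0, 0.144) = 0.144 ≤ 0.144.

0.288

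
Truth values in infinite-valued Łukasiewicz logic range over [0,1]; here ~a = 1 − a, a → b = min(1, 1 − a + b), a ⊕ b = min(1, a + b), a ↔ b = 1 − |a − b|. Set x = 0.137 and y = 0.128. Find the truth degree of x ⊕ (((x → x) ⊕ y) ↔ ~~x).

x → x = min(1, 1 − 0.137 + 0.137) = min(1, 1.000) = 1.000
(x → x) ⊕ y = min(1, 1.000 + 0.128) = min(1, 1.128) = 1.000
~x = 1 − 0.137 = 0.863
~~x = 1 − 0.863 = 0.137
((x → x) ⊕ y) ↔ ~~x = 1 − |1.000 − 0.137| = 1 − 0.863 = 0.137
x ⊕ (((x → x) ⊕ y) ↔ ~~x) = min(1, 0.137 + 0.137) = min(1, 0.274) = 0.274

0.274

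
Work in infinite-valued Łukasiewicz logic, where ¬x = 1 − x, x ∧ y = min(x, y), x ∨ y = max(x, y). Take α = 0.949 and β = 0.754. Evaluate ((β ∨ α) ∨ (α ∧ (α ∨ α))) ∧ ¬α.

β ∨ α = max(0.754, 0.949) = 0.949
α ∨ α = max(0.949, 0.949) = 0.949
α ∧ (α ∨ α) = min(0.949, 0.949) = 0.949
(β ∨ α) ∨ (α ∧ (α ∨ α)) = max(0.949, 0.949) = 0.949
¬α = 1 − 0.949 = 0.051
((β ∨ α) ∨ (α ∧ (α ∨ α))) ∧ ¬α = min(0.949, 0.051) = 0.051

0.051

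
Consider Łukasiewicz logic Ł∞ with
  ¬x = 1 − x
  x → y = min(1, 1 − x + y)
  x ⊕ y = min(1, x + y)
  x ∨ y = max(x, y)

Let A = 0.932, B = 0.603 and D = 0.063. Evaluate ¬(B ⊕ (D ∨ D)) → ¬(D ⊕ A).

0.671

D ∨ D = max(0.063, 0.063) = 0.063
B ⊕ (D ∨ D) = min(1, 0.603 + 0.063) = min(1, 0.666) = 0.666
¬(B ⊕ (D ∨ D)) = 1 − 0.666 = 0.334
D ⊕ A = min(1, 0.063 + 0.932) = min(1, 0.995) = 0.995
¬(D ⊕ A) = 1 − 0.995 = 0.005
¬(B ⊕ (D ∨ D)) → ¬(D ⊕ A) = min(1, 1 − 0.334 + 0.005) = min(1, 0.671) = 0.671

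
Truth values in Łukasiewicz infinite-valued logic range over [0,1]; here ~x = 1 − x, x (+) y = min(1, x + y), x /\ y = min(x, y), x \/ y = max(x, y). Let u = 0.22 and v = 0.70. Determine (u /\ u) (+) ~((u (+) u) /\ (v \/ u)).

0.78

u /\ u = min(0.22, 0.22) = 0.22
u (+) u = min(1, 0.22 + 0.22) = min(1, 0.44) = 0.44
v \/ u = max(0.70, 0.22) = 0.70
(u (+) u) /\ (v \/ u) = min(0.44, 0.70) = 0.44
~((u (+) u) /\ (v \/ u)) = 1 − 0.44 = 0.56
(u /\ u) (+) ~((u (+) u) /\ (v \/ u)) = min(1, 0.22 + 0.56) = min(1, 0.78) = 0.78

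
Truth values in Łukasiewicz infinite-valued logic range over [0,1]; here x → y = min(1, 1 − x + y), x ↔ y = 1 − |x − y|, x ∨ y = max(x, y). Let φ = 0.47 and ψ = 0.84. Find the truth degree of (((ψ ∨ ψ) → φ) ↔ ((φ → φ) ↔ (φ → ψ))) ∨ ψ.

0.84

ψ ∨ ψ = max(0.84, 0.84) = 0.84
(ψ ∨ ψ) → φ = min(1, 1 − 0.84 + 0.47) = min(1, 0.63) = 0.63
φ → φ = min(1, 1 − 0.47 + 0.47) = min(1, 1.00) = 1.00
φ → ψ = min(1, 1 − 0.47 + 0.84) = min(1, 1.37) = 1.00
(φ → φ) ↔ (φ → ψ) = 1 − |1.00 − 1.00| = 1 − 0.00 = 1.00
((ψ ∨ ψ) → φ) ↔ ((φ → φ) ↔ (φ → ψ)) = 1 − |0.63 − 1.00| = 1 − 0.37 = 0.63
(((ψ ∨ ψ) → φ) ↔ ((φ → φ) ↔ (φ → ψ))) ∨ ψ = max(0.63, 0.84) = 0.84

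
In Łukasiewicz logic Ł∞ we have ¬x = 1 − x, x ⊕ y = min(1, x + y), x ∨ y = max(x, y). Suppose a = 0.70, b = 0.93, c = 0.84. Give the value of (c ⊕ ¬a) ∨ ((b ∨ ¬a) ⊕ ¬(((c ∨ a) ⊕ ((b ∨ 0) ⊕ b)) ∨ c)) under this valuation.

¬a = 1 − 0.70 = 0.30
c ⊕ ¬a = min(1, 0.84 + 0.30) = min(1, 1.14) = 1.00
b ∨ ¬a = max(0.93, 0.30) = 0.93
c ∨ a = max(0.84, 0.70) = 0.84
b ∨ 0 = max(0.93, 0.00) = 0.93
(b ∨ 0) ⊕ b = min(1, 0.93 + 0.93) = min(1, 1.86) = 1.00
(c ∨ a) ⊕ ((b ∨ 0) ⊕ b) = min(1, 0.84 + 1.00) = min(1, 1.84) = 1.00
((c ∨ a) ⊕ ((b ∨ 0) ⊕ b)) ∨ c = max(1.00, 0.84) = 1.00
¬(((c ∨ a) ⊕ ((b ∨ 0) ⊕ b)) ∨ c) = 1 − 1.00 = 0.00
(b ∨ ¬a) ⊕ ¬(((c ∨ a) ⊕ ((b ∨ 0) ⊕ b)) ∨ c) = min(1, 0.93 + 0.00) = min(1, 0.93) = 0.93
(c ⊕ ¬a) ∨ ((b ∨ ¬a) ⊕ ¬(((c ∨ a) ⊕ ((b ∨ 0) ⊕ b)) ∨ c)) = max(1.00, 0.93) = 1.00

1.00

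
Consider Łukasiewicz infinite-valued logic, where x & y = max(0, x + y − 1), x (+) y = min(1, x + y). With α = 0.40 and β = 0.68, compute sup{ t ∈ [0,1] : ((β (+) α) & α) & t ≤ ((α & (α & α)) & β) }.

β (+) α = min(1, 0.68 + 0.40) = min(1, 1.08) = 1.00
(β (+) α) & α = max(0, 1.00 + 0.40 − 1) = max(0, 0.40) = 0.40
So the left factor is (β (+) α) & α = 0.40.
α & α = max(0, 0.40 + 0.40 − 1) = max(0, -0.20) = 0.00
α & (α & α) = max(0, 0.40 + 0.00 − 1) = max(0, -0.60) = 0.00
(α & (α & α)) & β = max(0, 0.00 + 0.68 − 1) = max(0, -0.32) = 0.00
So the right-hand bound is (α & (α & α)) & β = 0.00.
The residuum of the Łukasiewicz t-norm gives the supremum: min(1, 1 − 0.40 + 0.00).
1 − 0.40 + 0.00 = 0.60, so t = min(1, 0.60) = 0.60.
Check: 0.40 & 0.60 = max(0, 0.00) = 0.00 ≤ 0.00.

0.60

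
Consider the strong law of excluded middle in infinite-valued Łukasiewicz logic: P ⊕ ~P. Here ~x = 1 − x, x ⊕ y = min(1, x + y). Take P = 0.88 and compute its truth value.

~P = 1 − 0.88 = 0.12
P ⊕ ~P = min(1, 0.88 + 0.12) = min(1, 1.00) = 1.00
(As expected: always 1 in Ł∞ since a ⊕ (1−a) = 1.)

1.00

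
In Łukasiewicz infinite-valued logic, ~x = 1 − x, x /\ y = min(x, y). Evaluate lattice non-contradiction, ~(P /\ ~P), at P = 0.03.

~P = 1 − 0.03 = 0.97
P /\ ~P = min(0.03, 0.97) = 0.03
~(P /\ ~P) = 1 − 0.03 = 0.97
(The value 0.97 < 1 shows this instance is not satisfied; not a Ł∞-tautology — its value is 1 − min(a, 1−a).)

0.97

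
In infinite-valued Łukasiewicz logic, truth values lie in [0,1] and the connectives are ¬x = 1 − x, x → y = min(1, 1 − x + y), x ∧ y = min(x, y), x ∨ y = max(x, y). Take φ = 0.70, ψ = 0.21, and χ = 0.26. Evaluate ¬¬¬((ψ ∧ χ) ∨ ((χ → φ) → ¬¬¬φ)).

0.70

ψ ∧ χ = min(0.21, 0.26) = 0.21
χ → φ = min(1, 1 − 0.26 + 0.70) = min(1, 1.44) = 1.00
¬φ = 1 − 0.70 = 0.30
¬¬φ = 1 − 0.30 = 0.70
¬¬¬φ = 1 − 0.70 = 0.30
(χ → φ) → ¬¬¬φ = min(1, 1 − 1.00 + 0.30) = min(1, 0.30) = 0.30
(ψ ∧ χ) ∨ ((χ → φ) → ¬¬¬φ) = max(0.21, 0.30) = 0.30
¬((ψ ∧ χ) ∨ ((χ → φ) → ¬¬¬φ)) = 1 − 0.30 = 0.70
¬¬((ψ ∧ χ) ∨ ((χ → φ) → ¬¬¬φ)) = 1 − 0.70 = 0.30
¬¬¬((ψ ∧ χ) ∨ ((χ → φ) → ¬¬¬φ)) = 1 − 0.30 = 0.70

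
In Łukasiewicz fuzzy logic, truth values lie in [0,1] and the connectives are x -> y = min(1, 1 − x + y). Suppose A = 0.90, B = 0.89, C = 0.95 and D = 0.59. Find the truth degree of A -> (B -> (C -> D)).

0.85

C -> D = min(1, 1 − 0.95 + 0.59) = min(1, 0.64) = 0.64
B -> (C -> D) = min(1, 1 − 0.89 + 0.64) = min(1, 0.75) = 0.75
A -> (B -> (C -> D)) = min(1, 1 − 0.90 + 0.75) = min(1, 0.85) = 0.85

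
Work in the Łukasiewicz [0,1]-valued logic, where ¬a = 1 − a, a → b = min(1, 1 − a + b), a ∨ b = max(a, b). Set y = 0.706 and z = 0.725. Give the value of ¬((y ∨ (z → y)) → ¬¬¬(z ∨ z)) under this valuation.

0.706

z → y = min(1, 1 − 0.725 + 0.706) = min(1, 0.981) = 0.981
y ∨ (z → y) = max(0.706, 0.981) = 0.981
z ∨ z = max(0.725, 0.725) = 0.725
¬(z ∨ z) = 1 − 0.725 = 0.275
¬¬(z ∨ z) = 1 − 0.275 = 0.725
¬¬¬(z ∨ z) = 1 − 0.725 = 0.275
(y ∨ (z → y)) → ¬¬¬(z ∨ z) = min(1, 1 − 0.981 + 0.275) = min(1, 0.294) = 0.294
¬((y ∨ (z → y)) → ¬¬¬(z ∨ z)) = 1 − 0.294 = 0.706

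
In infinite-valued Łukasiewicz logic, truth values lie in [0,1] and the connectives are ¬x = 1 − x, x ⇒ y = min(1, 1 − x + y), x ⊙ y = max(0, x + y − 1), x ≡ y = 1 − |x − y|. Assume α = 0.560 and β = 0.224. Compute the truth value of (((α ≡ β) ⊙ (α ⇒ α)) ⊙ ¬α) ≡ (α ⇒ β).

α ≡ β = 1 − |0.560 − 0.224| = 1 − 0.336 = 0.664
α ⇒ α = min(1, 1 − 0.560 + 0.560) = min(1, 1.000) = 1.000
(α ≡ β) ⊙ (α ⇒ α) = max(0, 0.664 + 1.000 − 1) = max(0, 0.664) = 0.664
¬α = 1 − 0.560 = 0.440
((α ≡ β) ⊙ (α ⇒ α)) ⊙ ¬α = max(0, 0.664 + 0.440 − 1) = max(0, 0.104) = 0.104
α ⇒ β = min(1, 1 − 0.560 + 0.224) = min(1, 0.664) = 0.664
(((α ≡ β) ⊙ (α ⇒ α)) ⊙ ¬α) ≡ (α ⇒ β) = 1 − |0.104 − 0.664| = 1 − 0.560 = 0.440

0.440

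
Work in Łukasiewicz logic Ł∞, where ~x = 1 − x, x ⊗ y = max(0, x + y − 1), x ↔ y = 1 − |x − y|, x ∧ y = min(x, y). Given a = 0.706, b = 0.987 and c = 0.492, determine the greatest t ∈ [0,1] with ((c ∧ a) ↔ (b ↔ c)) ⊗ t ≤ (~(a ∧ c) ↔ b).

c ∧ a = min(0.492, 0.706) = 0.492
b ↔ c = 1 − |0.987 − 0.492| = 1 − 0.495 = 0.505
(c ∧ a) ↔ (b ↔ c) = 1 − |0.492 − 0.505| = 1 − 0.013 = 0.987
So the left factor is (c ∧ a) ↔ (b ↔ c) = 0.987.
a ∧ c = min(0.706, 0.492) = 0.492
~(a ∧ c) = 1 − 0.492 = 0.508
~(a ∧ c) ↔ b = 1 − |0.508 − 0.987| = 1 − 0.479 = 0.521
So the right-hand bound is ~(a ∧ c) ↔ b = 0.521.
The residuum of the Łukasiewicz t-norm gives the supremum: min(1, 1 − 0.987 + 0.521).
1 − 0.987 + 0.521 = 0.534, so t = min(1, 0.534) = 0.534.
Check: 0.987 ⊗ 0.534 = max(0, 0.521) = 0.521 ≤ 0.521.

0.534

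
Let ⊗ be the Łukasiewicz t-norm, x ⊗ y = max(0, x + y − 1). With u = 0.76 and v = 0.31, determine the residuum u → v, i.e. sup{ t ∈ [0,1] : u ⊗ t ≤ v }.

0.55

The residuum of the Łukasiewicz t-norm gives the supremum: min(1, 1 − 0.76 + 0.31).
1 − 0.76 + 0.31 = 0.55, so t = min(1, 0.55) = 0.55.
Check: 0.76 ⊗ 0.55 = max(0, 0.31) = 0.31 ≤ 0.31.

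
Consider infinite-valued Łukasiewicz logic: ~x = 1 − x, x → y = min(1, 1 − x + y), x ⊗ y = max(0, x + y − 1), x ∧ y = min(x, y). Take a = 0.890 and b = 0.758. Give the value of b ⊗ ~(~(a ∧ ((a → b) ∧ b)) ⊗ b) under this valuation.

0.758

a → b = min(1, 1 − 0.890 + 0.758) = min(1, 0.868) = 0.868
(a → b) ∧ b = min(0.868, 0.758) = 0.758
a ∧ ((a → b) ∧ b) = min(0.890, 0.758) = 0.758
~(a ∧ ((a → b) ∧ b)) = 1 − 0.758 = 0.242
~(a ∧ ((a → b) ∧ b)) ⊗ b = max(0, 0.242 + 0.758 − 1) = max(0, 0.000) = 0.000
~(~(a ∧ ((a → b) ∧ b)) ⊗ b) = 1 − 0.000 = 1.000
b ⊗ ~(~(a ∧ ((a → b) ∧ b)) ⊗ b) = max(0, 0.758 + 1.000 − 1) = max(0, 0.758) = 0.758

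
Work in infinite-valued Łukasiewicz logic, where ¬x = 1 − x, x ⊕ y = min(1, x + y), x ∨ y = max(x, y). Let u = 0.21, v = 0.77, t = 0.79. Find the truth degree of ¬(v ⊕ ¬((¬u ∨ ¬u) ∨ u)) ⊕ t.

¬u = 1 − 0.21 = 0.79
¬u ∨ ¬u = max(0.79, 0.79) = 0.79
(¬u ∨ ¬u) ∨ u = max(0.79, 0.21) = 0.79
¬((¬u ∨ ¬u) ∨ u) = 1 − 0.79 = 0.21
v ⊕ ¬((¬u ∨ ¬u) ∨ u) = min(1, 0.77 + 0.21) = min(1, 0.98) = 0.98
¬(v ⊕ ¬((¬u ∨ ¬u) ∨ u)) = 1 − 0.98 = 0.02
¬(v ⊕ ¬((¬u ∨ ¬u) ∨ u)) ⊕ t = min(1, 0.02 + 0.79) = min(1, 0.81) = 0.81

0.81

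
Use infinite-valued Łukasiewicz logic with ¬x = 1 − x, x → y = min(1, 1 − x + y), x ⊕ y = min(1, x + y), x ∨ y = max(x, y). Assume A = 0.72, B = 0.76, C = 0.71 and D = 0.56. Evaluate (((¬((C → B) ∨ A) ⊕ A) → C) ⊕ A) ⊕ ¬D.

1.00

C → B = min(1, 1 − 0.71 + 0.76) = min(1, 1.05) = 1.00
(C → B) ∨ A = max(1.00, 0.72) = 1.00
¬((C → B) ∨ A) = 1 − 1.00 = 0.00
¬((C → B) ∨ A) ⊕ A = min(1, 0.00 + 0.72) = min(1, 0.72) = 0.72
(¬((C → B) ∨ A) ⊕ A) → C = min(1, 1 − 0.72 + 0.71) = min(1, 0.99) = 0.99
((¬((C → B) ∨ A) ⊕ A) → C) ⊕ A = min(1, 0.99 + 0.72) = min(1, 1.71) = 1.00
¬D = 1 − 0.56 = 0.44
(((¬((C → B) ∨ A) ⊕ A) → C) ⊕ A) ⊕ ¬D = min(1, 1.00 + 0.44) = min(1, 1.44) = 1.00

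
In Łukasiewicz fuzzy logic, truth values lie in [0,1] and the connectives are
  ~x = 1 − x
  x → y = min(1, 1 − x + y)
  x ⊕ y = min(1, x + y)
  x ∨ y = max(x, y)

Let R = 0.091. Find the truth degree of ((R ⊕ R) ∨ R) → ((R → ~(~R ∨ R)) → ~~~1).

0.818

R ⊕ R = min(1, 0.091 + 0.091) = min(1, 0.182) = 0.182
(R ⊕ R) ∨ R = max(0.182, 0.091) = 0.182
~R = 1 − 0.091 = 0.909
~R ∨ R = max(0.909, 0.091) = 0.909
~(~R ∨ R) = 1 − 0.909 = 0.091
R → ~(~R ∨ R) = min(1, 1 − 0.091 + 0.091) = min(1, 1.000) = 1.000
~1 = 1 − 1.000 = 0.000
~~1 = 1 − 0.000 = 1.000
~~~1 = 1 − 1.000 = 0.000
(R → ~(~R ∨ R)) → ~~~1 = min(1, 1 − 1.000 + 0.000) = min(1, 0.000) = 0.000
((R ⊕ R) ∨ R) → ((R → ~(~R ∨ R)) → ~~~1) = min(1, 1 − 0.182 + 0.000) = min(1, 0.818) = 0.818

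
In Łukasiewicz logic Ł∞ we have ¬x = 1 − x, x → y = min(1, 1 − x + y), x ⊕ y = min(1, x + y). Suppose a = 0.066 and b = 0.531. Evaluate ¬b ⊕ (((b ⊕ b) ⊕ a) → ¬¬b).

1.000

¬b = 1 − 0.531 = 0.469
b ⊕ b = min(1, 0.531 + 0.531) = min(1, 1.062) = 1.000
(b ⊕ b) ⊕ a = min(1, 1.000 + 0.066) = min(1, 1.066) = 1.000
¬¬b = 1 − 0.469 = 0.531
((b ⊕ b) ⊕ a) → ¬¬b = min(1, 1 − 1.000 + 0.531) = min(1, 0.531) = 0.531
¬b ⊕ (((b ⊕ b) ⊕ a) → ¬¬b) = min(1, 0.469 + 0.531) = min(1, 1.000) = 1.000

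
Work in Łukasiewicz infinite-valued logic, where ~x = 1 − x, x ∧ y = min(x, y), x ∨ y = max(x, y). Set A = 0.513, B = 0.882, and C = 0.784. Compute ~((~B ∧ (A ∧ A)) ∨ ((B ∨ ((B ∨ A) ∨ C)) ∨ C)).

0.118

~B = 1 − 0.882 = 0.118
A ∧ A = min(0.513, 0.513) = 0.513
~B ∧ (A ∧ A) = min(0.118, 0.513) = 0.118
B ∨ A = max(0.882, 0.513) = 0.882
(B ∨ A) ∨ C = max(0.882, 0.784) = 0.882
B ∨ ((B ∨ A) ∨ C) = max(0.882, 0.882) = 0.882
(B ∨ ((B ∨ A) ∨ C)) ∨ C = max(0.882, 0.784) = 0.882
(~B ∧ (A ∧ A)) ∨ ((B ∨ ((B ∨ A) ∨ C)) ∨ C) = max(0.118, 0.882) = 0.882
~((~B ∧ (A ∧ A)) ∨ ((B ∨ ((B ∨ A) ∨ C)) ∨ C)) = 1 − 0.882 = 0.118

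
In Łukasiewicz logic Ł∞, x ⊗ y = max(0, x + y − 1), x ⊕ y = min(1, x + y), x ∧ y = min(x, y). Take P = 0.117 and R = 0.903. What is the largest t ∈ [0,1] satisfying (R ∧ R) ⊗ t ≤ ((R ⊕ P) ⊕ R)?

1.000

R ∧ R = min(0.903, 0.903) = 0.903
So the left factor is R ∧ R = 0.903.
R ⊕ P = min(1, 0.903 + 0.117) = min(1, 1.020) = 1.000
(R ⊕ P) ⊕ R = min(1, 1.000 + 0.903) = min(1, 1.903) = 1.000
So the right-hand bound is (R ⊕ P) ⊕ R = 1.000.
The residuum of the Łukasiewicz t-norm gives the supremum: min(1, 1 − 0.903 + 1.000).
1 − 0.903 + 1.000 = 1.097, so t = min(1, 1.097) = 1.000.
Check: 0.903 ⊗ 1.000 = max(0, 0.903) = 0.903 ≤ 1.000.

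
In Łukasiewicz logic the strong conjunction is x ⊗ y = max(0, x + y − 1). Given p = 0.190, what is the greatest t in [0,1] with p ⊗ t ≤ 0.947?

The residuum of the Łukasiewicz t-norm gives the supremum: min(1, 1 − 0.190 + 0.947).
1 − 0.190 + 0.947 = 1.757, so t = min(1, 1.757) = 1.000.
Check: 0.190 ⊗ 1.000 = max(0, 0.190) = 0.190 ≤ 0.947.

1.000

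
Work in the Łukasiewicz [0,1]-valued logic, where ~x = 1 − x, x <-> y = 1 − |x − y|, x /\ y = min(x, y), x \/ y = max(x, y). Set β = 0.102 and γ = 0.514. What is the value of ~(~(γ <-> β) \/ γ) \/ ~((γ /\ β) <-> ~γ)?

0.486

γ <-> β = 1 − |0.514 − 0.102| = 1 − 0.412 = 0.588
~(γ <-> β) = 1 − 0.588 = 0.412
~(γ <-> β) \/ γ = max(0.412, 0.514) = 0.514
~(~(γ <-> β) \/ γ) = 1 − 0.514 = 0.486
γ /\ β = min(0.514, 0.102) = 0.102
~γ = 1 − 0.514 = 0.486
(γ /\ β) <-> ~γ = 1 − |0.102 − 0.486| = 1 − 0.384 = 0.616
~((γ /\ β) <-> ~γ) = 1 − 0.616 = 0.384
~(~(γ <-> β) \/ γ) \/ ~((γ /\ β) <-> ~γ) = max(0.486, 0.384) = 0.486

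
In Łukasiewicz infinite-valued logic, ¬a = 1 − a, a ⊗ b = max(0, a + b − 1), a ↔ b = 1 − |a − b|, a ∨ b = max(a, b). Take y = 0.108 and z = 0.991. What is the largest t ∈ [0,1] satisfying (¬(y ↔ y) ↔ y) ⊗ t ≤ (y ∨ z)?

1.000

y ↔ y = 1 − |0.108 − 0.108| = 1 − 0.000 = 1.000
¬(y ↔ y) = 1 − 1.000 = 0.000
¬(y ↔ y) ↔ y = 1 − |0.000 − 0.108| = 1 − 0.108 = 0.892
So the left factor is ¬(y ↔ y) ↔ y = 0.892.
y ∨ z = max(0.108, 0.991) = 0.991
So the right-hand bound is y ∨ z = 0.991.
The residuum of the Łukasiewicz t-norm gives the supremum: min(1, 1 − 0.892 + 0.991).
1 − 0.892 + 0.991 = 1.099, so t = min(1, 1.099) = 1.000.
Check: 0.892 ⊗ 1.000 = max(0, 0.892) = 0.892 ≤ 0.991.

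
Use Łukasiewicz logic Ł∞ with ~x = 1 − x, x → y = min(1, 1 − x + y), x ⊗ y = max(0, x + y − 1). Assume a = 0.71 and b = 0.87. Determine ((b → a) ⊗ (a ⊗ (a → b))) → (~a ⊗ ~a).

b → a = min(1, 1 − 0.87 + 0.71) = min(1, 0.84) = 0.84
a → b = min(1, 1 − 0.71 + 0.87) = min(1, 1.16) = 1.00
a ⊗ (a → b) = max(0, 0.71 + 1.00 − 1) = max(0, 0.71) = 0.71
(b → a) ⊗ (a ⊗ (a → b)) = max(0, 0.84 + 0.71 − 1) = max(0, 0.55) = 0.55
~a = 1 − 0.71 = 0.29
~a ⊗ ~a = max(0, 0.29 + 0.29 − 1) = max(0, -0.42) = 0.00
((b → a) ⊗ (a ⊗ (a → b))) → (~a ⊗ ~a) = min(1, 1 − 0.55 + 0.00) = min(1, 0.45) = 0.45

0.45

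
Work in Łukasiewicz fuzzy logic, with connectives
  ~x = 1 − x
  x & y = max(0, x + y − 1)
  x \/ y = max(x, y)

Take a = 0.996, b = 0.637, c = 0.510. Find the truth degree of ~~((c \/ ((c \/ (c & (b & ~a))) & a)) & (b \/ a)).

~a = 1 − 0.996 = 0.004
b & ~a = max(0, 0.637 + 0.004 − 1) = max(0, -0.359) = 0.000
c & (b & ~a) = max(0, 0.510 + 0.000 − 1) = max(0, -0.490) = 0.000
c \/ (c & (b & ~a)) = max(0.510, 0.000) = 0.510
(c \/ (c & (b & ~a))) & a = max(0, 0.510 + 0.996 − 1) = max(0, 0.506) = 0.506
c \/ ((c \/ (c & (b & ~a))) & a) = max(0.510, 0.506) = 0.510
b \/ a = max(0.637, 0.996) = 0.996
(c \/ ((c \/ (c & (b & ~a))) & a)) & (b \/ a) = max(0, 0.510 + 0.996 − 1) = max(0, 0.506) = 0.506
~((c \/ ((c \/ (c & (b & ~a))) & a)) & (b \/ a)) = 1 − 0.506 = 0.494
~~((c \/ ((c \/ (c & (b & ~a))) & a)) & (b \/ a)) = 1 − 0.494 = 0.506

0.506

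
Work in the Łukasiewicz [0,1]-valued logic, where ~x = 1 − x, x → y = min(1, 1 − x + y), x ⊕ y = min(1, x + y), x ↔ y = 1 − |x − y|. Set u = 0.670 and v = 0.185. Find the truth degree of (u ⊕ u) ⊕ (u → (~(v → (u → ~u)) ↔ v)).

1.000

u ⊕ u = min(1, 0.670 + 0.670) = min(1, 1.340) = 1.000
~u = 1 − 0.670 = 0.330
u → ~u = min(1, 1 − 0.670 + 0.330) = min(1, 0.660) = 0.660
v → (u → ~u) = min(1, 1 − 0.185 + 0.660) = min(1, 1.475) = 1.000
~(v → (u → ~u)) = 1 − 1.000 = 0.000
~(v → (u → ~u)) ↔ v = 1 − |0.000 − 0.185| = 1 − 0.185 = 0.815
u → (~(v → (u → ~u)) ↔ v) = min(1, 1 − 0.670 + 0.815) = min(1, 1.145) = 1.000
(u ⊕ u) ⊕ (u → (~(v → (u → ~u)) ↔ v)) = min(1, 1.000 + 1.000) = min(1, 2.000) = 1.000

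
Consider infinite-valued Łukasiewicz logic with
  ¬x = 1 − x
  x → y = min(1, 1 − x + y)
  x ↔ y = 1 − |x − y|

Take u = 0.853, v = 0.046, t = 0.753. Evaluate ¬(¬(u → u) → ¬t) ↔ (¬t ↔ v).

u → u = min(1, 1 − 0.853 + 0.853) = min(1, 1.000) = 1.000
¬(u → u) = 1 − 1.000 = 0.000
¬t = 1 − 0.753 = 0.247
¬(u → u) → ¬t = min(1, 1 − 0.000 + 0.247) = min(1, 1.247) = 1.000
¬(¬(u → u) → ¬t) = 1 − 1.000 = 0.000
¬t ↔ v = 1 − |0.247 − 0.046| = 1 − 0.201 = 0.799
¬(¬(u → u) → ¬t) ↔ (¬t ↔ v) = 1 − |0.000 − 0.799| = 1 − 0.799 = 0.201

0.201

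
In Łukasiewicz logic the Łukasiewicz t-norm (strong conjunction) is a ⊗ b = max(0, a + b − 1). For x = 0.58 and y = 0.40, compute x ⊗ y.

x ⊗ y = max(0, 0.58 + 0.40 − 1) = max(0, -0.02) = 0.00
For comparison, the Gödel (minimum) t-norm min(a, b) would give 0.40.

0.00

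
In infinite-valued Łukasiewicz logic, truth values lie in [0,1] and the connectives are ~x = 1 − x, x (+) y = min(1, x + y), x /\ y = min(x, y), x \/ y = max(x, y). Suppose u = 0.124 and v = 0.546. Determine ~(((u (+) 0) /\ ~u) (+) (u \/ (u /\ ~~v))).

u (+) 0 = min(1, 0.124 + 0.000) = min(1, 0.124) = 0.124
~u = 1 − 0.124 = 0.876
(u (+) 0) /\ ~u = min(0.124, 0.876) = 0.124
~v = 1 − 0.546 = 0.454
~~v = 1 − 0.454 = 0.546
u /\ ~~v = min(0.124, 0.546) = 0.124
u \/ (u /\ ~~v) = max(0.124, 0.124) = 0.124
((u (+) 0) /\ ~u) (+) (u \/ (u /\ ~~v)) = min(1, 0.124 + 0.124) = min(1, 0.248) = 0.248
~(((u (+) 0) /\ ~u) (+) (u \/ (u /\ ~~v))) = 1 − 0.248 = 0.752

0.752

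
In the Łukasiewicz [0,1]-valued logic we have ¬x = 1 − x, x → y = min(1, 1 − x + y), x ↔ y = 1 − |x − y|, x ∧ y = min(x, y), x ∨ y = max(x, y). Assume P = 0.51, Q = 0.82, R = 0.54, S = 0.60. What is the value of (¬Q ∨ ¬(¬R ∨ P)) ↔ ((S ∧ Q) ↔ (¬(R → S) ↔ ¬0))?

¬Q = 1 − 0.82 = 0.18
¬R = 1 − 0.54 = 0.46
¬R ∨ P = max(0.46, 0.51) = 0.51
¬(¬R ∨ P) = 1 − 0.51 = 0.49
¬Q ∨ ¬(¬R ∨ P) = max(0.18, 0.49) = 0.49
S ∧ Q = min(0.60, 0.82) = 0.60
R → S = min(1, 1 − 0.54 + 0.60) = min(1, 1.06) = 1.00
¬(R → S) = 1 − 1.00 = 0.00
¬0 = 1 − 0.00 = 1.00
¬(R → S) ↔ ¬0 = 1 − |0.00 − 1.00| = 1 − 1.00 = 0.00
(S ∧ Q) ↔ (¬(R → S) ↔ ¬0) = 1 − |0.60 − 0.00| = 1 − 0.60 = 0.40
(¬Q ∨ ¬(¬R ∨ P)) ↔ ((S ∧ Q) ↔ (¬(R → S) ↔ ¬0)) = 1 − |0.49 − 0.40| = 1 − 0.09 = 0.91

0.91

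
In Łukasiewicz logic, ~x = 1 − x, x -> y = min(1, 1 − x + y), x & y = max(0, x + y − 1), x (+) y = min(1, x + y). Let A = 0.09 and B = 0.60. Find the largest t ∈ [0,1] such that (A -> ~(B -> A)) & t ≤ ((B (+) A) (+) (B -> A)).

1.00

B -> A = min(1, 1 − 0.60 + 0.09) = min(1, 0.49) = 0.49
~(B -> A) = 1 − 0.49 = 0.51
A -> ~(B -> A) = min(1, 1 − 0.09 + 0.51) = min(1, 1.42) = 1.00
So the left factor is A -> ~(B -> A) = 1.00.
B (+) A = min(1, 0.60 + 0.09) = min(1, 0.69) = 0.69
(B (+) A) (+) (B -> A) = min(1, 0.69 + 0.49) = min(1, 1.18) = 1.00
So the right-hand bound is (B (+) A) (+) (B -> A) = 1.00.
The residuum of the Łukasiewicz t-norm gives the supremum: min(1, 1 − 1.00 + 1.00).
1 − 1.00 + 1.00 = 1.00, so t = min(1, 1.00) = 1.00.
Check: 1.00 & 1.00 = max(0, 1.00) = 1.00 ≤ 1.00.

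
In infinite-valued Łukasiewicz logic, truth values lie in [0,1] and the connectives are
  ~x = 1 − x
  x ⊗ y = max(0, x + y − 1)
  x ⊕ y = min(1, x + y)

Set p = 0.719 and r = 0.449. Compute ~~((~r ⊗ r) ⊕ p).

~r = 1 − 0.449 = 0.551
~r ⊗ r = max(0, 0.551 + 0.449 − 1) = max(0, 0.000) = 0.000
(~r ⊗ r) ⊕ p = min(1, 0.000 + 0.719) = min(1, 0.719) = 0.719
~((~r ⊗ r) ⊕ p) = 1 − 0.719 = 0.281
~~((~r ⊗ r) ⊕ p) = 1 − 0.281 = 0.719

0.719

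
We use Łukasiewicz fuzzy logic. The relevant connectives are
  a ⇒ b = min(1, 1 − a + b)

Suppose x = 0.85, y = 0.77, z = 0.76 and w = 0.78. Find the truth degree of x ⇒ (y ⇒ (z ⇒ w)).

z ⇒ w = min(1, 1 − 0.76 + 0.78) = min(1, 1.02) = 1.00
y ⇒ (z ⇒ w) = min(1, 1 − 0.77 + 1.00) = min(1, 1.23) = 1.00
x ⇒ (y ⇒ (z ⇒ w)) = min(1, 1 − 0.85 + 1.00) = min(1, 1.15) = 1.00

1.00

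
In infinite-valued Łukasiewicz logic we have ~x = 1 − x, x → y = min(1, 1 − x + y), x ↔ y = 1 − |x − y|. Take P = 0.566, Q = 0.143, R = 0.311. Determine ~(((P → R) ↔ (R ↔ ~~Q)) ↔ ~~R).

P → R = min(1, 1 − 0.566 + 0.311) = min(1, 0.745) = 0.745
~Q = 1 − 0.143 = 0.857
~~Q = 1 − 0.857 = 0.143
R ↔ ~~Q = 1 − |0.311 − 0.143| = 1 − 0.168 = 0.832
(P → R) ↔ (R ↔ ~~Q) = 1 − |0.745 − 0.832| = 1 − 0.087 = 0.913
~R = 1 − 0.311 = 0.689
~~R = 1 − 0.689 = 0.311
((P → R) ↔ (R ↔ ~~Q)) ↔ ~~R = 1 − |0.913 − 0.311| = 1 − 0.602 = 0.398
~(((P → R) ↔ (R ↔ ~~Q)) ↔ ~~R) = 1 − 0.398 = 0.602

0.602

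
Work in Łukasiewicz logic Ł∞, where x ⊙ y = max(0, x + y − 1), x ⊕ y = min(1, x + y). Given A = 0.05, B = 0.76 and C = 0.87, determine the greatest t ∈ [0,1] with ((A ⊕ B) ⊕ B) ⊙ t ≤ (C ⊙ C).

0.74

A ⊕ B = min(1, 0.05 + 0.76) = min(1, 0.81) = 0.81
(A ⊕ B) ⊕ B = min(1, 0.81 + 0.76) = min(1, 1.57) = 1.00
So the left factor is (A ⊕ B) ⊕ B = 1.00.
C ⊙ C = max(0, 0.87 + 0.87 − 1) = max(0, 0.74) = 0.74
So the right-hand bound is C ⊙ C = 0.74.
The residuum of the Łukasiewicz t-norm gives the supremum: min(1, 1 − 1.00 + 0.74).
1 − 1.00 + 0.74 = 0.74, so t = min(1, 0.74) = 0.74.
Check: 1.00 ⊙ 0.74 = max(0, 0.74) = 0.74 ≤ 0.74.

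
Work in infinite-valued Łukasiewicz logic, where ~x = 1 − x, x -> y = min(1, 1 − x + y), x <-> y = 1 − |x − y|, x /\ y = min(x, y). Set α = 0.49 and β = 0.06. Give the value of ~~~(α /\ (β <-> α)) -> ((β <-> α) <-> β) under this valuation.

β <-> α = 1 − |0.06 − 0.49| = 1 − 0.43 = 0.57
α /\ (β <-> α) = min(0.49, 0.57) = 0.49
~(α /\ (β <-> α)) = 1 − 0.49 = 0.51
~~(α /\ (β <-> α)) = 1 − 0.51 = 0.49
~~~(α /\ (β <-> α)) = 1 − 0.49 = 0.51
(β <-> α) <-> β = 1 − |0.57 − 0.06| = 1 − 0.51 = 0.49
~~~(α /\ (β <-> α)) -> ((β <-> α) <-> β) = min(1, 1 − 0.51 + 0.49) = min(1, 0.98) = 0.98

0.98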